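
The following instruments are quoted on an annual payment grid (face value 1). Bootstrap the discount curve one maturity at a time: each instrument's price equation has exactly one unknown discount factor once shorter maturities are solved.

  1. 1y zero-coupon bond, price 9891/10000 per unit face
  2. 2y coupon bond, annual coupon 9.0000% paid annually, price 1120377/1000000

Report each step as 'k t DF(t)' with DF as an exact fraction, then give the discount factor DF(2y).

step 1 [1y] zero: DF = P = 9891/10000 ≈ 0.989100
step 2 [2y] bond c/1=9/100: DF=(1120377/1000000 − 9/100·(0.989100))/(1+9/100) = 4731/5000 ≈ 0.946200

1 1 9891/10000
2 2 4731/5000
DF(2y) = 4731/5000 ≈ 0.946200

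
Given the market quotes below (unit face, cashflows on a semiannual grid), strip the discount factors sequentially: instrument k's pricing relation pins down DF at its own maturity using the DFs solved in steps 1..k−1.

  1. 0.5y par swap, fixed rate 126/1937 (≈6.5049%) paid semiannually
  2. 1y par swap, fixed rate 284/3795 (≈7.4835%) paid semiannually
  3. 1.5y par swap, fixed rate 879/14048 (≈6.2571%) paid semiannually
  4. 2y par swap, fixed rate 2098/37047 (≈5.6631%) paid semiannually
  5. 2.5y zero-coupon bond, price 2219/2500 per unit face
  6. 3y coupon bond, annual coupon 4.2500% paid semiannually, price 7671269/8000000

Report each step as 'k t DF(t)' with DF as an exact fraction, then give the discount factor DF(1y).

step 1 [0.5y] swap r/2=63/1937: DF=(1 − 63/1937·(0))/(1+63/1937) = 1937/2000 ≈ 0.968500
step 2 [1y] swap r/2=142/3795: DF=(1 − 142/3795·(0.968500))/(1+142/3795) = 929/1000 ≈ 0.929000
step 3 [1.5y] swap r/2=879/28096: DF=(1 − 879/28096·(0.968500+0.929000))/(1+879/28096) = 9121/10000 ≈ 0.912100
step 4 [2y] swap r/2=1049/37047: DF=(1 − 1049/37047·(0.968500+0.929000+0.912100))/(1+1049/37047) = 8951/10000 ≈ 0.895100
step 5 [2.5y] zero: DF = P = 2219/2500 ≈ 0.887600
step 6 [3y] bond c/2=17/800: DF=(7671269/8000000 − 17/800·(0.968500+0.929000+0.912100+0.895100+0.887600))/(1+17/800) = 4217/5000 ≈ 0.843400

1 1/2 1937/2000
2 1 929/1000
3 3/2 9121/10000
4 2 8951/10000
5 5/2 2219/2500
6 3 4217/5000
DF(1y) = 929/1000 ≈ 0.929000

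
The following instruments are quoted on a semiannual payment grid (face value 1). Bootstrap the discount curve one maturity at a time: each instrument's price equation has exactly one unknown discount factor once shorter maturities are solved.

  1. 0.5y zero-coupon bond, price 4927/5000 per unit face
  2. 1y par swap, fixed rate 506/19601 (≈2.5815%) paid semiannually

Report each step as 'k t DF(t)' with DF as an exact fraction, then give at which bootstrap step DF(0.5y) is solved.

step 1 [0.5y] zero: DF = P = 4927/5000 ≈ 0.985400
step 2 [1y] swap r/2=253/19601: DF=(1 − 253/19601·(0.985400))/(1+253/19601) = 9747/10000 ≈ 0.974700

1 1/2 4927/5000
2 1 9747/10000
DF(0.5y) is solved at step 1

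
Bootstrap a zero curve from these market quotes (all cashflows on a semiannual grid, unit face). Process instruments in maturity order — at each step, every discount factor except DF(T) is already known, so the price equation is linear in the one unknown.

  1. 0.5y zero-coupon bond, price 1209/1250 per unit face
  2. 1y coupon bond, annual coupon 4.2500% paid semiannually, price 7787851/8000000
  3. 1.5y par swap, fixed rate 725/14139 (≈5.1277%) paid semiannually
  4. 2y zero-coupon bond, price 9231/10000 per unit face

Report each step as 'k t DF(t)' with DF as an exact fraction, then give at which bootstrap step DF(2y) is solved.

step 1 [0.5y] zero: DF = P = 1209/1250 ≈ 0.967200
step 2 [1y] bond c/2=17/800: DF=(7787851/8000000 − 17/800·(0.967200))/(1+17/800) = 9331/10000 ≈ 0.933100
step 3 [1.5y] swap r/2=725/28278: DF=(1 − 725/28278·(0.967200+0.933100))/(1+725/28278) = 371/400 ≈ 0.927500
step 4 [2y] zero: DF = P = 9231/10000 ≈ 0.923100

1 1/2 1209/1250
2 1 9331/10000
3 3/2 371/400
4 2 9231/10000
DF(2y) is solved at step 4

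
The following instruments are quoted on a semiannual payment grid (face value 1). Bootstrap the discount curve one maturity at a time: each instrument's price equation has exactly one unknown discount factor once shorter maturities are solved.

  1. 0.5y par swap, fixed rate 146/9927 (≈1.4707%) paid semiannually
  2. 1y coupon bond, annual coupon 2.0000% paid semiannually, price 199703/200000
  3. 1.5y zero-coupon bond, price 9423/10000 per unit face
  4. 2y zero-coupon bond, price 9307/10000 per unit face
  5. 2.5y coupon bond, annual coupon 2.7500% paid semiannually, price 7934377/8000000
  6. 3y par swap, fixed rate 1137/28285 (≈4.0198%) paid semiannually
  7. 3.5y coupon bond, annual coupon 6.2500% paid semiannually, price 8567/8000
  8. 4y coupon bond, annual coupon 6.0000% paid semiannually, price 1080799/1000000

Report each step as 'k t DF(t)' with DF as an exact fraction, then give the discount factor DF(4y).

step 1 [0.5y] swap r/2=73/9927: DF=(1 − 73/9927·(0))/(1+73/9927) = 9927/10000 ≈ 0.992700
step 2 [1y] bond c/2=1/100: DF=(199703/200000 − 1/100·(0.992700))/(1+1/100) = 2447/2500 ≈ 0.978800
step 3 [1.5y] zero: DF = P = 9423/10000 ≈ 0.942300
step 4 [2y] zero: DF = P = 9307/10000 ≈ 0.930700
step 5 [2.5y] bond c/2=11/800: DF=(7934377/8000000 − 11/800·(0.992700+0.978800+0.942300+0.930700))/(1+11/800) = 4631/5000 ≈ 0.926200
step 6 [3y] swap r/2=1137/56570: DF=(1 − 1137/56570·(0.992700+0.978800+0.942300+0.930700+0.926200))/(1+1137/56570) = 8863/10000 ≈ 0.886300
step 7 [3.5y] bond c/2=1/32: DF=(8567/8000 − 1/32·(0.992700+0.978800+0.942300+0.930700+0.926200+0.886300))/(1+1/32) = 867/1000 ≈ 0.867000
step 8 [4y] bond c/2=3/100: DF=(1080799/1000000 − 3/100·(0.992700+0.978800+0.942300+0.930700+0.926200+0.886300+0.867000))/(1+3/100) = 8593/10000 ≈ 0.859300

1 1/2 9927/10000
2 1 2447/2500
3 3/2 9423/10000
4 2 9307/10000
5 5/2 4631/5000
6 3 8863/10000
7 7/2 867/1000
8 4 8593/10000
DF(4y) = 8593/10000 ≈ 0.859300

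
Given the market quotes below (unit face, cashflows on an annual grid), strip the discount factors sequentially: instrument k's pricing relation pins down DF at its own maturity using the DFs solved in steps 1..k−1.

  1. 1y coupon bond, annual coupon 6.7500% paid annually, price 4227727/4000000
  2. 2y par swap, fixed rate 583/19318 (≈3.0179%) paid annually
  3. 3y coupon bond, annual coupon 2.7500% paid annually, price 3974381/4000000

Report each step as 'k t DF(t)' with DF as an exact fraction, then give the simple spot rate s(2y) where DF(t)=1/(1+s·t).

step 1 [1y] bond c/1=27/400: DF=(4227727/4000000 − 27/400·(0))/(1+27/400) = 9901/10000 ≈ 0.990100
step 2 [2y] swap r/1=583/19318: DF=(1 − 583/19318·(0.990100))/(1+583/19318) = 9417/10000 ≈ 0.941700
step 3 [3y] bond c/1=11/400: DF=(3974381/4000000 − 11/400·(0.990100+0.941700))/(1+11/400) = 9153/10000 ≈ 0.915300

1 1 9901/10000
2 2 9417/10000
3 3 9153/10000
s(2y) = (1/(9417/10000) − 1)/(2) = 583/18834 ≈ 3.0955%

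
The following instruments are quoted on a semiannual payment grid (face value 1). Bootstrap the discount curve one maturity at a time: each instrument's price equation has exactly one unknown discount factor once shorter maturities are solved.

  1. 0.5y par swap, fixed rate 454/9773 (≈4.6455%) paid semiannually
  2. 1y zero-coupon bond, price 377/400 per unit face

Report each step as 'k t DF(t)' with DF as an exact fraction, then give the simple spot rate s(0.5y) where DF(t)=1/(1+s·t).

1 1/2 9773/10000
2 1 377/400
s(0.5y) = (1/(9773/10000) − 1)/(1/2) = 454/9773 ≈ 4.6455%

step 1 [0.5y] swap r/2=227/9773: DF=(1 − 227/9773·(0))/(1+227/9773) = 9773/10000 ≈ 0.977300
step 2 [1y] zero: DF = P = 377/400 ≈ 0.942500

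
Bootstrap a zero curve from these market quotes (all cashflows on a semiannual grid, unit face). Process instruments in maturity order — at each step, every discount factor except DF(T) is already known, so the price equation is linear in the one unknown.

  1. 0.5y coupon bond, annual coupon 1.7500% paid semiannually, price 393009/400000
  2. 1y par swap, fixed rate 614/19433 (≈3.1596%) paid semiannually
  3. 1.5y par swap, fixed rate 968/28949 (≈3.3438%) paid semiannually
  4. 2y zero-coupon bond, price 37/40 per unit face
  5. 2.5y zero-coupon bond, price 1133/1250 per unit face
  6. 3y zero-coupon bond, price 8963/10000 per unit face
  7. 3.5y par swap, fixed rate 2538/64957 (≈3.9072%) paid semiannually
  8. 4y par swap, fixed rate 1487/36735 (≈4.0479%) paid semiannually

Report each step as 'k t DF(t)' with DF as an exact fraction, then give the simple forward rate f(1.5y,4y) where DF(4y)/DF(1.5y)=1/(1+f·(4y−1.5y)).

1 1/2 487/500
2 1 9693/10000
3 3/2 2379/2500
4 2 37/40
5 5/2 1133/1250
6 3 8963/10000
7 7/2 8731/10000
8 4 8513/10000
f(1.5y,4y) = ((2379/2500)/(8513/10000) − 1)/(5/2) = 2006/42565 ≈ 4.7128%

step 1 [0.5y] bond c/2=7/800: DF=(393009/400000 − 7/800·(0))/(1+7/800) = 487/500 ≈ 0.974000
step 2 [1y] swap r/2=307/19433: DF=(1 − 307/19433·(0.974000))/(1+307/19433) = 9693/10000 ≈ 0.969300
step 3 [1.5y] swap r/2=484/28949: DF=(1 − 484/28949·(0.974000+0.969300))/(1+484/28949) = 2379/2500 ≈ 0.951600
step 4 [2y] zero: DF = P = 37/40 ≈ 0.925000
step 5 [2.5y] zero: DF = P = 1133/1250 ≈ 0.906400
step 6 [3y] zero: DF = P = 8963/10000 ≈ 0.896300
step 7 [3.5y] swap r/2=1269/64957: DF=(1 − 1269/64957·(0.974000+0.969300+0.951600+0.925000+0.906400+0.896300))/(1+1269/64957) = 8731/10000 ≈ 0.873100
step 8 [4y] swap r/2=1487/73470: DF=(1 − 1487/73470·(0.974000+0.969300+0.951600+0.925000+0.906400+0.896300+0.873100))/(1+1487/73470) = 8513/10000 ≈ 0.851300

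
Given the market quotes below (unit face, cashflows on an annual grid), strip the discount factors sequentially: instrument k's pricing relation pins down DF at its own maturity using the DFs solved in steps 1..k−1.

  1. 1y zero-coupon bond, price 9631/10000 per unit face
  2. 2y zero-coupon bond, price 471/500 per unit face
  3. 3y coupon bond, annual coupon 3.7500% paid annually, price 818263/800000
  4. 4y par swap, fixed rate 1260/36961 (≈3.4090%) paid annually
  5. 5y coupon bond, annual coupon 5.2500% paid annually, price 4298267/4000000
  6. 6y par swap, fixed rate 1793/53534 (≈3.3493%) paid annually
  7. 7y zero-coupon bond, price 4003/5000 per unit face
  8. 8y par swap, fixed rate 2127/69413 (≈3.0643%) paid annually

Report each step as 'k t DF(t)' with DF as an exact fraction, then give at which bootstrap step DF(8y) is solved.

1 1 9631/10000
2 2 471/500
3 3 917/1000
4 4 437/500
5 5 4183/5000
6 6 8207/10000
7 7 4003/5000
8 8 7873/10000
DF(8y) is solved at step 8

step 1 [1y] zero: DF = P = 9631/10000 ≈ 0.963100
step 2 [2y] zero: DF = P = 471/500 ≈ 0.942000
step 3 [3y] bond c/1=3/80: DF=(818263/800000 − 3/80·(0.963100+0.942000))/(1+3/80) = 917/1000 ≈ 0.917000
step 4 [4y] swap r/1=1260/36961: DF=(1 − 1260/36961·(0.963100+0.942000+0.917000))/(1+1260/36961) = 437/500 ≈ 0.874000
step 5 [5y] bond c/1=21/400: DF=(4298267/4000000 − 21/400·(0.963100+0.942000+0.917000+0.874000))/(1+21/400) = 4183/5000 ≈ 0.836600
step 6 [6y] swap r/1=1793/53534: DF=(1 − 1793/53534·(0.963100+0.942000+0.917000+0.874000+0.836600))/(1+1793/53534) = 8207/10000 ≈ 0.820700
step 7 [7y] zero: DF = P = 4003/5000 ≈ 0.800600
step 8 [8y] swap r/1=2127/69413: DF=(1 − 2127/69413·(0.963100+0.942000+0.917000+0.874000+0.836600+0.820700+0.800600))/(1+2127/69413) = 7873/10000 ≈ 0.787300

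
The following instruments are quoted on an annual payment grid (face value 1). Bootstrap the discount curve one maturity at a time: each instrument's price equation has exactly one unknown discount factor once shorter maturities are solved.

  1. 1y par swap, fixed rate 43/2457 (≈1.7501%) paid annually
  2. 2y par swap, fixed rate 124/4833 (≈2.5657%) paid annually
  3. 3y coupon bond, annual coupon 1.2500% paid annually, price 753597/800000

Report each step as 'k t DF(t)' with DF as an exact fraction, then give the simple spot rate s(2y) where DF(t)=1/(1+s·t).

step 1 [1y] swap r/1=43/2457: DF=(1 − 43/2457·(0))/(1+43/2457) = 2457/2500 ≈ 0.982800
step 2 [2y] swap r/1=124/4833: DF=(1 − 124/4833·(0.982800))/(1+124/4833) = 594/625 ≈ 0.950400
step 3 [3y] bond c/1=1/80: DF=(753597/800000 − 1/80·(0.982800+0.950400))/(1+1/80) = 1813/2000 ≈ 0.906500

1 1 2457/2500
2 2 594/625
3 3 1813/2000
s(2y) = (1/(594/625) − 1)/(2) = 31/1188 ≈ 2.6094%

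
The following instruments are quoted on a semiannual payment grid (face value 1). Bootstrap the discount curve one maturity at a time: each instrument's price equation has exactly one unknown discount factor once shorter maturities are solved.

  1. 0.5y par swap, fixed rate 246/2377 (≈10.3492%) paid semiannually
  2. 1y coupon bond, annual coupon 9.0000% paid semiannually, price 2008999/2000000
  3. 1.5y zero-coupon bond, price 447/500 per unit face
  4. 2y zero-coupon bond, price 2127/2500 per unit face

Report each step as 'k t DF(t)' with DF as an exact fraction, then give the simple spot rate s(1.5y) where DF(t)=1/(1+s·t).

step 1 [0.5y] swap r/2=123/2377: DF=(1 − 123/2377·(0))/(1+123/2377) = 2377/2500 ≈ 0.950800
step 2 [1y] bond c/2=9/200: DF=(2008999/2000000 − 9/200·(0.950800))/(1+9/200) = 9203/10000 ≈ 0.920300
step 3 [1.5y] zero: DF = P = 447/500 ≈ 0.894000
step 4 [2y] zero: DF = P = 2127/2500 ≈ 0.850800

1 1/2 2377/2500
2 1 9203/10000
3 3/2 447/500
4 2 2127/2500
s(1.5y) = (1/(447/500) − 1)/(3/2) = 106/1341 ≈ 7.9045%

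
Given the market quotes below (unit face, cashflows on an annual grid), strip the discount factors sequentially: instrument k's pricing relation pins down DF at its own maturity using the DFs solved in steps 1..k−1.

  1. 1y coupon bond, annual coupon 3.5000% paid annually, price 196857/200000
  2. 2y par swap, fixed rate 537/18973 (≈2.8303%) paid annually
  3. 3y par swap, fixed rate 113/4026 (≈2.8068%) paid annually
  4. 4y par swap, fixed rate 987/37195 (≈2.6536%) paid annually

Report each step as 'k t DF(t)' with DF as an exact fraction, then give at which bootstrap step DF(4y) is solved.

1 1 951/1000
2 2 9463/10000
3 3 9209/10000
4 4 9013/10000
DF(4y) is solved at step 4

step 1 [1y] bond c/1=7/200: DF=(196857/200000 − 7/200·(0))/(1+7/200) = 951/1000 ≈ 0.951000
step 2 [2y] swap r/1=537/18973: DF=(1 − 537/18973·(0.951000))/(1+537/18973) = 9463/10000 ≈ 0.946300
step 3 [3y] swap r/1=113/4026: DF=(1 − 113/4026·(0.951000+0.946300))/(1+113/4026) = 9209/10000 ≈ 0.920900
step 4 [4y] swap r/1=987/37195: DF=(1 − 987/37195·(0.951000+0.946300+0.920900))/(1+987/37195) = 9013/10000 ≈ 0.901300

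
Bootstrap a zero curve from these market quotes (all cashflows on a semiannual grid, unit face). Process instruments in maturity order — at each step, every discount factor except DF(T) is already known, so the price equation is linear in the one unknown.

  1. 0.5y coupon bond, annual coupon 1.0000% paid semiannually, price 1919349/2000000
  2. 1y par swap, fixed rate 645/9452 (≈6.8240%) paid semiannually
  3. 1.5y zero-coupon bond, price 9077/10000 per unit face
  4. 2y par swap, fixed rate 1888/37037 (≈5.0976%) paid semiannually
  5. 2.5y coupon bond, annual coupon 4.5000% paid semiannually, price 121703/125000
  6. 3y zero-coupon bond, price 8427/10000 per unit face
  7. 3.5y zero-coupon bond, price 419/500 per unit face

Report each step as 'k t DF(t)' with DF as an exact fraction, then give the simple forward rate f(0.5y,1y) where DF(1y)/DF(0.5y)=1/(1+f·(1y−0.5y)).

step 1 [0.5y] bond c/2=1/200: DF=(1919349/2000000 − 1/200·(0))/(1+1/200) = 9549/10000 ≈ 0.954900
step 2 [1y] swap r/2=645/18904: DF=(1 − 645/18904·(0.954900))/(1+645/18904) = 1871/2000 ≈ 0.935500
step 3 [1.5y] zero: DF = P = 9077/10000 ≈ 0.907700
step 4 [2y] swap r/2=944/37037: DF=(1 − 944/37037·(0.954900+0.935500+0.907700))/(1+944/37037) = 566/625 ≈ 0.905600
step 5 [2.5y] bond c/2=9/400: DF=(121703/125000 − 9/400·(0.954900+0.935500+0.907700+0.905600))/(1+9/400) = 8707/10000 ≈ 0.870700
step 6 [3y] zero: DF = P = 8427/10000 ≈ 0.842700
step 7 [3.5y] zero: DF = P = 419/500 ≈ 0.838000

1 1/2 9549/10000
2 1 1871/2000
3 3/2 9077/10000
4 2 566/625
5 5/2 8707/10000
6 3 8427/10000
7 7/2 419/500
f(0.5y,1y) = ((9549/10000)/(1871/2000) − 1)/(1/2) = 388/9355 ≈ 4.1475%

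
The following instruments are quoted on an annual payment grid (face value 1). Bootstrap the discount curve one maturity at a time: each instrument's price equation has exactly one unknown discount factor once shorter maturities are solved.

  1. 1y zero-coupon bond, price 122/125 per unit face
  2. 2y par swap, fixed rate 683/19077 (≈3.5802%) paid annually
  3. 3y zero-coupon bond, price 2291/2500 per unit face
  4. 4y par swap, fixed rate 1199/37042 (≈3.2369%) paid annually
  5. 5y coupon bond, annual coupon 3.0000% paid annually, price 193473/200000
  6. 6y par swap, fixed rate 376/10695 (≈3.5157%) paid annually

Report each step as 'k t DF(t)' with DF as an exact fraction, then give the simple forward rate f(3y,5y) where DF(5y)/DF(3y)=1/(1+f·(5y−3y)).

1 1 122/125
2 2 9317/10000
3 3 2291/2500
4 4 8801/10000
5 5 8313/10000
6 6 203/250
f(3y,5y) = ((2291/2500)/(8313/10000) − 1)/(2) = 851/16626 ≈ 5.1185%

step 1 [1y] zero: DF = P = 122/125 ≈ 0.976000
step 2 [2y] swap r/1=683/19077: DF=(1 − 683/19077·(0.976000))/(1+683/19077) = 9317/10000 ≈ 0.931700
step 3 [3y] zero: DF = P = 2291/2500 ≈ 0.916400
step 4 [4y] swap r/1=1199/37042: DF=(1 − 1199/37042·(0.976000+0.931700+0.916400))/(1+1199/37042) = 8801/10000 ≈ 0.880100
step 5 [5y] bond c/1=3/100: DF=(193473/200000 − 3/100·(0.976000+0.931700+0.916400+0.880100))/(1+3/100) = 8313/10000 ≈ 0.831300
step 6 [6y] swap r/1=376/10695: DF=(1 − 376/10695·(0.976000+0.931700+0.916400+0.880100+0.831300))/(1+376/10695) = 203/250 ≈ 0.812000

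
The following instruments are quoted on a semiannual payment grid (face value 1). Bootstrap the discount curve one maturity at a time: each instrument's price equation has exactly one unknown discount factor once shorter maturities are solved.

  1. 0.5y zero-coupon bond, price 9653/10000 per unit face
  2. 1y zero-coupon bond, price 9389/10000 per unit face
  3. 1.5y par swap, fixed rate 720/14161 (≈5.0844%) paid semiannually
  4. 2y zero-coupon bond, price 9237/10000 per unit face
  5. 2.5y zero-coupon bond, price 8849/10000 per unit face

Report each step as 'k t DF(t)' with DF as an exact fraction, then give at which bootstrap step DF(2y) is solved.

step 1 [0.5y] zero: DF = P = 9653/10000 ≈ 0.965300
step 2 [1y] zero: DF = P = 9389/10000 ≈ 0.938900
step 3 [1.5y] swap r/2=360/14161: DF=(1 − 360/14161·(0.965300+0.938900))/(1+360/14161) = 116/125 ≈ 0.928000
step 4 [2y] zero: DF = P = 9237/10000 ≈ 0.923700
step 5 [2.5y] zero: DF = P = 8849/10000 ≈ 0.884900

1 1/2 9653/10000
2 1 9389/10000
3 3/2 116/125
4 2 9237/10000
5 5/2 8849/10000
DF(2y) is solved at step 4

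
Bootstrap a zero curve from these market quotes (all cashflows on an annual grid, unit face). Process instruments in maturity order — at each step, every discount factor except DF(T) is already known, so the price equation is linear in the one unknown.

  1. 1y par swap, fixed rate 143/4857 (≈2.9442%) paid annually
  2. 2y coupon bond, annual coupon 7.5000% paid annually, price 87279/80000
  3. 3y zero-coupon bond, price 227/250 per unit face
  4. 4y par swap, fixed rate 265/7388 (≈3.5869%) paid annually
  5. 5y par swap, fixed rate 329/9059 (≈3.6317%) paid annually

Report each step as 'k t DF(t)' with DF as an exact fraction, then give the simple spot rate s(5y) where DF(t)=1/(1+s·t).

1 1 4857/5000
2 2 9471/10000
3 3 227/250
4 4 347/400
5 5 1671/2000
s(5y) = (1/(1671/2000) − 1)/(5) = 329/8355 ≈ 3.9378%

step 1 [1y] swap r/1=143/4857: DF=(1 − 143/4857·(0))/(1+143/4857) = 4857/5000 ≈ 0.971400
step 2 [2y] bond c/1=3/40: DF=(87279/80000 − 3/40·(0.971400))/(1+3/40) = 9471/10000 ≈ 0.947100
step 3 [3y] zero: DF = P = 227/250 ≈ 0.908000
step 4 [4y] swap r/1=265/7388: DF=(1 − 265/7388·(0.971400+0.947100+0.908000))/(1+265/7388) = 347/400 ≈ 0.867500
step 5 [5y] swap r/1=329/9059: DF=(1 − 329/9059·(0.971400+0.947100+0.908000+0.867500))/(1+329/9059) = 1671/2000 ≈ 0.835500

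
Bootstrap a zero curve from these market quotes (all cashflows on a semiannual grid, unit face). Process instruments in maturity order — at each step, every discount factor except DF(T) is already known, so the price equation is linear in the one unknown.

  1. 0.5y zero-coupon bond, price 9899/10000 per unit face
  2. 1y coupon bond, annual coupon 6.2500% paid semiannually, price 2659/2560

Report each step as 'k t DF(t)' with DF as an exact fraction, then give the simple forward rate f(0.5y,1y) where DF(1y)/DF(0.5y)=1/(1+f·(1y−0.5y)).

step 1 [0.5y] zero: DF = P = 9899/10000 ≈ 0.989900
step 2 [1y] bond c/2=1/32: DF=(2659/2560 − 1/32·(0.989900))/(1+1/32) = 2443/2500 ≈ 0.977200

1 1/2 9899/10000
2 1 2443/2500
f(0.5y,1y) = ((9899/10000)/(2443/2500) − 1)/(1/2) = 127/4886 ≈ 2.5993%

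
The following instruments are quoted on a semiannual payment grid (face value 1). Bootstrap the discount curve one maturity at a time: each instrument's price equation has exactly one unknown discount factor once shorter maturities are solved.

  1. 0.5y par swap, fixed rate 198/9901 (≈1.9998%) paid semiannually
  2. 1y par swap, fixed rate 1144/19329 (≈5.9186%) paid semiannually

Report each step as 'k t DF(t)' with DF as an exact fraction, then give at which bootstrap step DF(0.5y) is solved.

1 1/2 9901/10000
2 1 2357/2500
DF(0.5y) is solved at step 1

step 1 [0.5y] swap r/2=99/9901: DF=(1 − 99/9901·(0))/(1+99/9901) = 9901/10000 ≈ 0.990100
step 2 [1y] swap r/2=572/19329: DF=(1 − 572/19329·(0.990100))/(1+572/19329) = 2357/2500 ≈ 0.942800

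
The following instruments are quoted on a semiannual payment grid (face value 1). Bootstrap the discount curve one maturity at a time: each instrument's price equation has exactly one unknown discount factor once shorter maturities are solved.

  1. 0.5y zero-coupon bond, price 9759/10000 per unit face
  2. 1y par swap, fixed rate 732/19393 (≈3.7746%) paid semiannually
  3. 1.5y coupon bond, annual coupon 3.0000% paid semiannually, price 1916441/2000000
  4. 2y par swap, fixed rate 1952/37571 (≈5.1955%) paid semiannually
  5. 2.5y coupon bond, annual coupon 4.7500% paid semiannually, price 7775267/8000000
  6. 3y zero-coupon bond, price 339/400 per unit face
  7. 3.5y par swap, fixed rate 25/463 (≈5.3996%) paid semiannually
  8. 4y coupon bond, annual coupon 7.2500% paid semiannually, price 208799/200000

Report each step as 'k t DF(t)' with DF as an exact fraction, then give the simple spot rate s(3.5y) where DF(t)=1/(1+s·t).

1 1/2 9759/10000
2 1 4817/5000
3 3/2 4577/5000
4 2 564/625
5 5/2 4311/5000
6 3 339/400
7 7/2 83/100
8 4 492/625
s(3.5y) = (1/(83/100) − 1)/(7/2) = 34/581 ≈ 5.8520%

step 1 [0.5y] zero: DF = P = 9759/10000 ≈ 0.975900
step 2 [1y] swap r/2=366/19393: DF=(1 − 366/19393·(0.975900))/(1+366/19393) = 4817/5000 ≈ 0.963400
step 3 [1.5y] bond c/2=3/200: DF=(1916441/2000000 − 3/200·(0.975900+0.963400))/(1+3/200) = 4577/5000 ≈ 0.915400
step 4 [2y] swap r/2=976/37571: DF=(1 − 976/37571·(0.975900+0.963400+0.915400))/(1+976/37571) = 564/625 ≈ 0.902400
step 5 [2.5y] bond c/2=19/800: DF=(7775267/8000000 − 19/800·(0.975900+0.963400+0.915400+0.902400))/(1+19/800) = 4311/5000 ≈ 0.862200
step 6 [3y] zero: DF = P = 339/400 ≈ 0.847500
step 7 [3.5y] swap r/2=25/926: DF=(1 − 25/926·(0.975900+0.963400+0.915400+0.902400+0.862200+0.847500))/(1+25/926) = 83/100 ≈ 0.830000
step 8 [4y] bond c/2=29/800: DF=(208799/200000 − 29/800·(0.975900+0.963400+0.915400+0.902400+0.862200+0.847500+0.830000))/(1+29/800) = 492/625 ≈ 0.787200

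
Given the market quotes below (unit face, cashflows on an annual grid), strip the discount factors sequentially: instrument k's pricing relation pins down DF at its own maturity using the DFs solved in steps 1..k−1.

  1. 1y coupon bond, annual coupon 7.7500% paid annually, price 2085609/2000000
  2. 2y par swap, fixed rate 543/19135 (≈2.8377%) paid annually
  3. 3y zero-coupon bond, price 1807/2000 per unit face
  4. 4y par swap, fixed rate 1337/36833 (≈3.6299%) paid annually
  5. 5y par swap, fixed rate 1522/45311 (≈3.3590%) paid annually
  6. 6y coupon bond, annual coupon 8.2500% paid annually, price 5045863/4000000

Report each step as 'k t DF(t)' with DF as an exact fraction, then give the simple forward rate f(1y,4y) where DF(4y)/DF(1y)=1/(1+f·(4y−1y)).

step 1 [1y] bond c/1=31/400: DF=(2085609/2000000 − 31/400·(0))/(1+31/400) = 4839/5000 ≈ 0.967800
step 2 [2y] swap r/1=543/19135: DF=(1 − 543/19135·(0.967800))/(1+543/19135) = 9457/10000 ≈ 0.945700
step 3 [3y] zero: DF = P = 1807/2000 ≈ 0.903500
step 4 [4y] swap r/1=1337/36833: DF=(1 − 1337/36833·(0.967800+0.945700+0.903500))/(1+1337/36833) = 8663/10000 ≈ 0.866300
step 5 [5y] swap r/1=1522/45311: DF=(1 − 1522/45311·(0.967800+0.945700+0.903500+0.866300))/(1+1522/45311) = 4239/5000 ≈ 0.847800
step 6 [6y] bond c/1=33/400: DF=(5045863/4000000 − 33/400·(0.967800+0.945700+0.903500+0.866300+0.847800))/(1+33/400) = 41/50 ≈ 0.820000

1 1 4839/5000
2 2 9457/10000
3 3 1807/2000
4 4 8663/10000
5 5 4239/5000
6 6 41/50
f(1y,4y) = ((4839/5000)/(8663/10000) − 1)/(3) = 1015/25989 ≈ 3.9055%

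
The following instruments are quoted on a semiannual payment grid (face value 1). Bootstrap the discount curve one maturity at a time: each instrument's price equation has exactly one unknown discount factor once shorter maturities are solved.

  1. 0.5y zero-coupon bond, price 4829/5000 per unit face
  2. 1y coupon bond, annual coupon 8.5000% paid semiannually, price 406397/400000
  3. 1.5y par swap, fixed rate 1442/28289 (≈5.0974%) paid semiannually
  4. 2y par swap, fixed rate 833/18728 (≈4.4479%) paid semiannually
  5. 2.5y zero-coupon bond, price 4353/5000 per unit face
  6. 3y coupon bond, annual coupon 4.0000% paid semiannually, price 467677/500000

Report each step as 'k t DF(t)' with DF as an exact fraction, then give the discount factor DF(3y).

step 1 [0.5y] zero: DF = P = 4829/5000 ≈ 0.965800
step 2 [1y] bond c/2=17/400: DF=(406397/400000 − 17/400·(0.965800))/(1+17/400) = 1169/1250 ≈ 0.935200
step 3 [1.5y] swap r/2=721/28289: DF=(1 − 721/28289·(0.965800+0.935200))/(1+721/28289) = 9279/10000 ≈ 0.927900
step 4 [2y] swap r/2=833/37456: DF=(1 − 833/37456·(0.965800+0.935200+0.927900))/(1+833/37456) = 9167/10000 ≈ 0.916700
step 5 [2.5y] zero: DF = P = 4353/5000 ≈ 0.870600
step 6 [3y] bond c/2=1/50: DF=(467677/500000 − 1/50·(0.965800+0.935200+0.927900+0.916700+0.870600))/(1+1/50) = 1653/2000 ≈ 0.826500

1 1/2 4829/5000
2 1 1169/1250
3 3/2 9279/10000
4 2 9167/10000
5 5/2 4353/5000
6 3 1653/2000
DF(3y) = 1653/2000 ≈ 0.826500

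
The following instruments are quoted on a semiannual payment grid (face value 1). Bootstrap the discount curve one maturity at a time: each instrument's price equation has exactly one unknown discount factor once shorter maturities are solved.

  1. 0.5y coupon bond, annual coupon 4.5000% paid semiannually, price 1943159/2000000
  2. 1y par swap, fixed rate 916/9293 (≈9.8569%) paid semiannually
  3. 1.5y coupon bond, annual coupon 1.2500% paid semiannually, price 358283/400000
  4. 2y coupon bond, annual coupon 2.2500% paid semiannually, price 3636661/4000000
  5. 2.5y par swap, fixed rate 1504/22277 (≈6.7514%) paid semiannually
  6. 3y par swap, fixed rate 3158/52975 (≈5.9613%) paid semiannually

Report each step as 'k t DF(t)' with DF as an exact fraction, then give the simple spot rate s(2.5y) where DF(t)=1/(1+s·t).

step 1 [0.5y] bond c/2=9/400: DF=(1943159/2000000 − 9/400·(0))/(1+9/400) = 4751/5000 ≈ 0.950200
step 2 [1y] swap r/2=458/9293: DF=(1 − 458/9293·(0.950200))/(1+458/9293) = 2271/2500 ≈ 0.908400
step 3 [1.5y] bond c/2=1/160: DF=(358283/400000 − 1/160·(0.950200+0.908400))/(1+1/160) = 4393/5000 ≈ 0.878600
step 4 [2y] bond c/2=9/800: DF=(3636661/4000000 − 9/800·(0.950200+0.908400+0.878600))/(1+9/800) = 4343/5000 ≈ 0.868600
step 5 [2.5y] swap r/2=752/22277: DF=(1 − 752/22277·(0.950200+0.908400+0.878600+0.868600))/(1+752/22277) = 531/625 ≈ 0.849600
step 6 [3y] swap r/2=1579/52975: DF=(1 − 1579/52975·(0.950200+0.908400+0.878600+0.868600+0.849600))/(1+1579/52975) = 8421/10000 ≈ 0.842100

1 1/2 4751/5000
2 1 2271/2500
3 3/2 4393/5000
4 2 4343/5000
5 5/2 531/625
6 3 8421/10000
s(2.5y) = (1/(531/625) − 1)/(5/2) = 188/2655 ≈ 7.0810%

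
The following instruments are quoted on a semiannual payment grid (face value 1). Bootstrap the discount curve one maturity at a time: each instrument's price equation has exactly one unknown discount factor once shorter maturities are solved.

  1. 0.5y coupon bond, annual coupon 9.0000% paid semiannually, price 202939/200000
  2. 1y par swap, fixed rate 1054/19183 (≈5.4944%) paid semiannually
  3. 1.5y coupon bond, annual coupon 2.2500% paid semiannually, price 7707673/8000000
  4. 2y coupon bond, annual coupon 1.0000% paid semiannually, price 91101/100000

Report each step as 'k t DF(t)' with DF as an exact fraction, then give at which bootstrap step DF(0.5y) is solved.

step 1 [0.5y] bond c/2=9/200: DF=(202939/200000 − 9/200·(0))/(1+9/200) = 971/1000 ≈ 0.971000
step 2 [1y] swap r/2=527/19183: DF=(1 − 527/19183·(0.971000))/(1+527/19183) = 9473/10000 ≈ 0.947300
step 3 [1.5y] bond c/2=9/800: DF=(7707673/8000000 − 9/800·(0.971000+0.947300))/(1+9/800) = 4657/5000 ≈ 0.931400
step 4 [2y] bond c/2=1/200: DF=(91101/100000 − 1/200·(0.971000+0.947300+0.931400))/(1+1/200) = 8923/10000 ≈ 0.892300

1 1/2 971/1000
2 1 9473/10000
3 3/2 4657/5000
4 2 8923/10000
DF(0.5y) is solved at step 1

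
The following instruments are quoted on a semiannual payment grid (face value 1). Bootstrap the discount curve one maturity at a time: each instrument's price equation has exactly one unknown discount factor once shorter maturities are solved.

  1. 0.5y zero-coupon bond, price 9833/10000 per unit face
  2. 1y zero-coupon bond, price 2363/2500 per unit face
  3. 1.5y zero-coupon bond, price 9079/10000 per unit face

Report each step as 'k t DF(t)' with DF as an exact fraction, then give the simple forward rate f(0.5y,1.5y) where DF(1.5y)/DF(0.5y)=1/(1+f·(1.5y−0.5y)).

step 1 [0.5y] zero: DF = P = 9833/10000 ≈ 0.983300
step 2 [1y] zero: DF = P = 2363/2500 ≈ 0.945200
step 3 [1.5y] zero: DF = P = 9079/10000 ≈ 0.907900

1 1/2 9833/10000
2 1 2363/2500
3 3/2 9079/10000
f(0.5y,1.5y) = ((9833/10000)/(9079/10000) − 1)/(1) = 754/9079 ≈ 8.3049%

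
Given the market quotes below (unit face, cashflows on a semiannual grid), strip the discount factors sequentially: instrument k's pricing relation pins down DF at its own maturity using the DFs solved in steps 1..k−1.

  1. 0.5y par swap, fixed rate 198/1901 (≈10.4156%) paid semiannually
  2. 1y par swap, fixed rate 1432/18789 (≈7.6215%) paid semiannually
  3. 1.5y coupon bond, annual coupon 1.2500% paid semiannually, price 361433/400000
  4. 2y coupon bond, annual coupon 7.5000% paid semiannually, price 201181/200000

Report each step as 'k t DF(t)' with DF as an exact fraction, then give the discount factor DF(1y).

step 1 [0.5y] swap r/2=99/1901: DF=(1 − 99/1901·(0))/(1+99/1901) = 1901/2000 ≈ 0.950500
step 2 [1y] swap r/2=716/18789: DF=(1 − 716/18789·(0.950500))/(1+716/18789) = 2321/2500 ≈ 0.928400
step 3 [1.5y] bond c/2=1/160: DF=(361433/400000 − 1/160·(0.950500+0.928400))/(1+1/160) = 8863/10000 ≈ 0.886300
step 4 [2y] bond c/2=3/80: DF=(201181/200000 − 3/80·(0.950500+0.928400+0.886300))/(1+3/80) = 1087/1250 ≈ 0.869600

1 1/2 1901/2000
2 1 2321/2500
3 3/2 8863/10000
4 2 1087/1250
DF(1y) = 2321/2500 ≈ 0.928400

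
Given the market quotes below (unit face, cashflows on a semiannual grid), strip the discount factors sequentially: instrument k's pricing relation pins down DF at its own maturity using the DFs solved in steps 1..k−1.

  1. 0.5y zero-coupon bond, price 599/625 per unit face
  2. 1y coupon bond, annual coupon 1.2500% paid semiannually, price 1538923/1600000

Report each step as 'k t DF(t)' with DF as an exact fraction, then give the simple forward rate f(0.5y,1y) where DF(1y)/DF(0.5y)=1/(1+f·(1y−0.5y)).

1 1/2 599/625
2 1 9499/10000
f(0.5y,1y) = ((599/625)/(9499/10000) − 1)/(1/2) = 170/9499 ≈ 1.7897%

step 1 [0.5y] zero: DF = P = 599/625 ≈ 0.958400
step 2 [1y] bond c/2=1/160: DF=(1538923/1600000 − 1/160·(0.958400))/(1+1/160) = 9499/10000 ≈ 0.949900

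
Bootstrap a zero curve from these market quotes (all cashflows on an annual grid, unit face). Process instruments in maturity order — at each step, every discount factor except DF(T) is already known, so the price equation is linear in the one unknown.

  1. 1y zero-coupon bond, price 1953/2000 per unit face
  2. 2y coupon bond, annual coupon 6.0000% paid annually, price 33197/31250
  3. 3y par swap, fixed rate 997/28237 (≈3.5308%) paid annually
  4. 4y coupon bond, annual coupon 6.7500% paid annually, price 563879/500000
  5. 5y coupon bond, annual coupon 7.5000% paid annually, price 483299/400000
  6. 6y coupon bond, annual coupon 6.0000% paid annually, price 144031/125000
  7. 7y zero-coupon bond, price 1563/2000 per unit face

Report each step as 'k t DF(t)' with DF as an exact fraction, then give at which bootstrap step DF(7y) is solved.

1 1 1953/2000
2 2 9469/10000
3 3 9003/10000
4 4 8779/10000
5 5 8657/10000
6 6 1657/2000
7 7 1563/2000
DF(7y) is solved at step 7

step 1 [1y] zero: DF = P = 1953/2000 ≈ 0.976500
step 2 [2y] bond c/1=3/50: DF=(33197/31250 − 3/50·(0.976500))/(1+3/50) = 9469/10000 ≈ 0.946900
step 3 [3y] swap r/1=997/28237: DF=(1 − 997/28237·(0.976500+0.946900))/(1+997/28237) = 9003/10000 ≈ 0.900300
step 4 [4y] bond c/1=27/400: DF=(563879/500000 − 27/400·(0.976500+0.946900+0.900300))/(1+27/400) = 8779/10000 ≈ 0.877900
step 5 [5y] bond c/1=3/40: DF=(483299/400000 − 3/40·(0.976500+0.946900+0.900300+0.877900))/(1+3/40) = 8657/10000 ≈ 0.865700
step 6 [6y] bond c/1=3/50: DF=(144031/125000 − 3/50·(0.976500+0.946900+0.900300+0.877900+0.865700))/(1+3/50) = 1657/2000 ≈ 0.828500
step 7 [7y] zero: DF = P = 1563/2000 ≈ 0.781500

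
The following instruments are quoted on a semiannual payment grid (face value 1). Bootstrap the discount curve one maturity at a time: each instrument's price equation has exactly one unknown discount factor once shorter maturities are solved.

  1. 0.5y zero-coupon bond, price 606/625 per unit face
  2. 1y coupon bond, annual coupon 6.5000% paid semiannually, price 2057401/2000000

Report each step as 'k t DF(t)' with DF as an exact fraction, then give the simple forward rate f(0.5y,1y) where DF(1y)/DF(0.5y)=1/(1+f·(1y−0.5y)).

1 1/2 606/625
2 1 4829/5000
f(0.5y,1y) = ((606/625)/(4829/5000) − 1)/(1/2) = 38/4829 ≈ 0.7869%

step 1 [0.5y] zero: DF = P = 606/625 ≈ 0.969600
step 2 [1y] bond c/2=13/400: DF=(2057401/2000000 − 13/400·(0.969600))/(1+13/400) = 4829/5000 ≈ 0.965800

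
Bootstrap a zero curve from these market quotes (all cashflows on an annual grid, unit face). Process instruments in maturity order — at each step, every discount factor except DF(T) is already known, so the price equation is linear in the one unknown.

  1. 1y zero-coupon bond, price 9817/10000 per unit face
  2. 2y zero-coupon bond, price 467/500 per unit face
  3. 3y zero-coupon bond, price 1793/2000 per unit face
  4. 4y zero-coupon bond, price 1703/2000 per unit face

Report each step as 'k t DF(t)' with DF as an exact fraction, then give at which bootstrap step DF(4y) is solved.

step 1 [1y] zero: DF = P = 9817/10000 ≈ 0.981700
step 2 [2y] zero: DF = P = 467/500 ≈ 0.934000
step 3 [3y] zero: DF = P = 1793/2000 ≈ 0.896500
step 4 [4y] zero: DF = P = 1703/2000 ≈ 0.851500

1 1 9817/10000
2 2 467/500
3 3 1793/2000
4 4 1703/2000
DF(4y) is solved at step 4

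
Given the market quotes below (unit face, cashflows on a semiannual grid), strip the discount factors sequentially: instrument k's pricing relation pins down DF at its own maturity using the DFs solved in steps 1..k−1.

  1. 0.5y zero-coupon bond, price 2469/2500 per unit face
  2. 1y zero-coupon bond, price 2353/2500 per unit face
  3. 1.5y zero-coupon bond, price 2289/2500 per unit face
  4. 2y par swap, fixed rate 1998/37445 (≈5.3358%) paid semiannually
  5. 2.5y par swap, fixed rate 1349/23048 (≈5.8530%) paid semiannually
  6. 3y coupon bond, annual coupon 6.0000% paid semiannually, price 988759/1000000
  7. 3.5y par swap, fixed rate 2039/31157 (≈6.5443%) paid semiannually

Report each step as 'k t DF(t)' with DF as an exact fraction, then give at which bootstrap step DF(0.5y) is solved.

step 1 [0.5y] zero: DF = P = 2469/2500 ≈ 0.987600
step 2 [1y] zero: DF = P = 2353/2500 ≈ 0.941200
step 3 [1.5y] zero: DF = P = 2289/2500 ≈ 0.915600
step 4 [2y] swap r/2=999/37445: DF=(1 − 999/37445·(0.987600+0.941200+0.915600))/(1+999/37445) = 9001/10000 ≈ 0.900100
step 5 [2.5y] swap r/2=1349/46096: DF=(1 − 1349/46096·(0.987600+0.941200+0.915600+0.900100))/(1+1349/46096) = 8651/10000 ≈ 0.865100
step 6 [3y] bond c/2=3/100: DF=(988759/1000000 − 3/100·(0.987600+0.941200+0.915600+0.900100+0.865100))/(1+3/100) = 8257/10000 ≈ 0.825700
step 7 [3.5y] swap r/2=2039/62314: DF=(1 − 2039/62314·(0.987600+0.941200+0.915600+0.900100+0.865100+0.825700))/(1+2039/62314) = 7961/10000 ≈ 0.796100

1 1/2 2469/2500
2 1 2353/2500
3 3/2 2289/2500
4 2 9001/10000
5 5/2 8651/10000
6 3 8257/10000
7 7/2 7961/10000
DF(0.5y) is solved at step 1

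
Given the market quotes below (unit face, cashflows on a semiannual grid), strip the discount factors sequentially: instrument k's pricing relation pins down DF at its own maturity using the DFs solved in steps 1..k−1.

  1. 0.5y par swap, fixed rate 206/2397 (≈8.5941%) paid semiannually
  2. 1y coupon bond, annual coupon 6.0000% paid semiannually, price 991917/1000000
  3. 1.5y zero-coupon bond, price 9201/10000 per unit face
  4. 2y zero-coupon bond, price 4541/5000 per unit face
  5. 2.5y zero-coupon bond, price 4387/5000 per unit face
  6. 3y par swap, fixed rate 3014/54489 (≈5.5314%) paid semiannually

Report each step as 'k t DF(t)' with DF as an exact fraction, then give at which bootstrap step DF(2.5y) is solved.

step 1 [0.5y] swap r/2=103/2397: DF=(1 − 103/2397·(0))/(1+103/2397) = 2397/2500 ≈ 0.958800
step 2 [1y] bond c/2=3/100: DF=(991917/1000000 − 3/100·(0.958800))/(1+3/100) = 9351/10000 ≈ 0.935100
step 3 [1.5y] zero: DF = P = 9201/10000 ≈ 0.920100
step 4 [2y] zero: DF = P = 4541/5000 ≈ 0.908200
step 5 [2.5y] zero: DF = P = 4387/5000 ≈ 0.877400
step 6 [3y] swap r/2=1507/54489: DF=(1 − 1507/54489·(0.958800+0.935100+0.920100+0.908200+0.877400))/(1+1507/54489) = 8493/10000 ≈ 0.849300

1 1/2 2397/2500
2 1 9351/10000
3 3/2 9201/10000
4 2 4541/5000
5 5/2 4387/5000
6 3 8493/10000
DF(2.5y) is solved at step 5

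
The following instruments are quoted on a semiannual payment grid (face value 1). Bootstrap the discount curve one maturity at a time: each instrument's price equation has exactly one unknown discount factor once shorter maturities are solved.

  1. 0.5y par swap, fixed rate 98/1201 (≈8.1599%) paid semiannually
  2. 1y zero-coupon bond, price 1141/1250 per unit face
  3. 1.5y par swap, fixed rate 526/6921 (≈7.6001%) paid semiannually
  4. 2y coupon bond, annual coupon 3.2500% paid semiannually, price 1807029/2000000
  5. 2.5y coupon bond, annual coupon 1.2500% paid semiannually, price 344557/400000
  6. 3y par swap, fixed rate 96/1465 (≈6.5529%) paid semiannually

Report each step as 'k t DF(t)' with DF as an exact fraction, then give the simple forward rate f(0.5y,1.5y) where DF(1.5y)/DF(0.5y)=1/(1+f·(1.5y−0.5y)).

1 1/2 1201/1250
2 1 1141/1250
3 3/2 2237/2500
4 2 528/625
5 5/2 521/625
6 3 517/625
f(0.5y,1.5y) = ((1201/1250)/(2237/2500) − 1)/(1) = 165/2237 ≈ 7.3759%

step 1 [0.5y] swap r/2=49/1201: DF=(1 − 49/1201·(0))/(1+49/1201) = 1201/1250 ≈ 0.960800
step 2 [1y] zero: DF = P = 1141/1250 ≈ 0.912800
step 3 [1.5y] swap r/2=263/6921: DF=(1 − 263/6921·(0.960800+0.912800))/(1+263/6921) = 2237/2500 ≈ 0.894800
step 4 [2y] bond c/2=13/800: DF=(1807029/2000000 − 13/800·(0.960800+0.912800+0.894800))/(1+13/800) = 528/625 ≈ 0.844800
step 5 [2.5y] bond c/2=1/160: DF=(344557/400000 − 1/160·(0.960800+0.912800+0.894800+0.844800))/(1+1/160) = 521/625 ≈ 0.833600
step 6 [3y] swap r/2=48/1465: DF=(1 − 48/1465·(0.960800+0.912800+0.894800+0.844800+0.833600))/(1+48/1465) = 517/625 ≈ 0.827200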